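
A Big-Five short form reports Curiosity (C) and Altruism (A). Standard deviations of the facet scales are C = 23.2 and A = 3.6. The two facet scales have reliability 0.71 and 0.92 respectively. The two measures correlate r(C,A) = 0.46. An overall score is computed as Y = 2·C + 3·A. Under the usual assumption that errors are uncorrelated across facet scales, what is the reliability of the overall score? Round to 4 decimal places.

0.7679

Var(Y) = 2²·23.2² + 3²·3.6² + 2·[6·23.2·3.6·0.46] = 2269.6 + 461.03 = 2730.63.
Under uncorrelated errors the observed covariances equal the true-score covariances, so only the own-variance terms attenuate.
True-score variance = [2²·23.2²·0.71 + 3²·3.6²·0.92] + 461.03 = 1635.91 + 461.03 = 2096.94.
Reliability = 2096.94 / 2730.63 = 0.7679.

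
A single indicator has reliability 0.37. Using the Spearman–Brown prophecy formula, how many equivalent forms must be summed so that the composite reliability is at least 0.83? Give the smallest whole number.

k ≥ ρ*(1−ρ₁)/(ρ₁(1−ρ*)) = 0.83·0.63 / (0.37·0.17) = 8.313.
Smallest integer k = 9.

9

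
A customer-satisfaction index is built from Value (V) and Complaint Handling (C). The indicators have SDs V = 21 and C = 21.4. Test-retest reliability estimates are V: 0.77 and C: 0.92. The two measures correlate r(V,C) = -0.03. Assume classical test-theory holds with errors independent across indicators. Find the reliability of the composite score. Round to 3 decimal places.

0.842

Var(V+C) = 21² + 21.4² + 2·[21·21.4·(-0.03)] = 898.96 − 26.964 = 871.996.
With uncorrelated errors the cross-covariances are all true-score covariance, so they carry over unchanged; only the diagonal terms shrink to ρᵢσᵢ².
True-score variance = [21²·0.77 + 21.4²·0.92] − 26.964 = 760.893 − 26.964 = 733.929.
Reliability = 733.929 / 871.996 = 0.842.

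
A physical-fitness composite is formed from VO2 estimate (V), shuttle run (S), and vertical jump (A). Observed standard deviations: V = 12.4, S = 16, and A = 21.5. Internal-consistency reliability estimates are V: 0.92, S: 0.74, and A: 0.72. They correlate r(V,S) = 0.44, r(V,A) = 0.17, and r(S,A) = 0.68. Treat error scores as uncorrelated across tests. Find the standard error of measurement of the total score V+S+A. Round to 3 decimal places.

Var(total) = 872.01 + 733.076 = 1605.09.
True-score variance = 663.719 + 733.076 = 1396.8, so reliability = 0.8702.
Error variance = 1605.09 − 1396.8 = 208.291; SEM = √208.291 = 14.432.

14.432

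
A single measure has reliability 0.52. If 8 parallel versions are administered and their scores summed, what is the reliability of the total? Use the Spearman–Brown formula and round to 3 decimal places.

ρ_k = kρ / (1 + (k−1)ρ) = 8·0.52 / (1 + 7·0.52) = 4.160 / 4.640 = 0.897.

0.897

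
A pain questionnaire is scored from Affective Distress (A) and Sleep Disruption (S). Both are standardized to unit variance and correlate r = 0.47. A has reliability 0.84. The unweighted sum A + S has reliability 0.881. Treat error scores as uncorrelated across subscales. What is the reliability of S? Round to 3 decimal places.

Var(A+S) = 2 + 2·0.47 = 2.940.
True-score variance = ρ_A + ρ_S + 2·0.47, so 0.881 = (0.84 + ρ_S + 0.94) / 2.940.
ρ_S = 0.881·2.940 − 0.84 − 0.94 = 0.810.

0.810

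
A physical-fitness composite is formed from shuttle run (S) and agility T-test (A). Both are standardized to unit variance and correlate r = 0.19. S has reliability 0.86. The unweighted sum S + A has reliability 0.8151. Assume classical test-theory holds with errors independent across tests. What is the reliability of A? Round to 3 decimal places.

0.700

Var(S+A) = 2 + 2·0.19 = 2.380.
True-score variance = ρ_S + ρ_A + 2·0.19, so 0.8151 = (0.86 + ρ_A + 0.38) / 2.380.
ρ_A = 0.8151·2.380 − 0.86 − 0.38 = 0.700.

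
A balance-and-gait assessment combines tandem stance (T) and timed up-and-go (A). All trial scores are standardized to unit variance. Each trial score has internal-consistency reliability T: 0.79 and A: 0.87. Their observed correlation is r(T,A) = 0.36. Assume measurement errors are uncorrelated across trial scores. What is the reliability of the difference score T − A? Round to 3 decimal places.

0.734

Var(T−A) = 1 + 1 − 2·0.36 = 2 − 0.72 = 1.28.
Under uncorrelated errors the observed covariances equal the true-score covariances, so only the own-variance terms attenuate.
True-score variance = [0.79 + 0.87] − 0.72 = 1.66 − 0.72 = 0.94.
Reliability = 0.94 / 1.28 = 0.734.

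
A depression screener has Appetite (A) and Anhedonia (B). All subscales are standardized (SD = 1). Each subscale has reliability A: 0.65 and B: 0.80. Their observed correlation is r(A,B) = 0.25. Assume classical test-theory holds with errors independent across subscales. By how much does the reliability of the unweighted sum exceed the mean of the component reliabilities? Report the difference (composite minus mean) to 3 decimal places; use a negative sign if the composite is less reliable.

Var(sum) = 2 + 0.5 = 2.5; true-score variance = 1.45 + 0.5 = 1.95; composite reliability = 0.7800.
Mean component reliability = 0.7250.
Difference = 0.7800 − 0.7250 = 0.055.

0.055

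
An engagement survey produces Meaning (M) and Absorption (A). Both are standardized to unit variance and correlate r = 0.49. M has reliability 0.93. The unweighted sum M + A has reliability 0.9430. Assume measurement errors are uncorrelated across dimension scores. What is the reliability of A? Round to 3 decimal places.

Var(M+A) = 2 + 2·0.49 = 2.980.
True-score variance = ρ_M + ρ_A + 2·0.49, so 0.9430 = (0.93 + ρ_A + 0.98) / 2.980.
ρ_A = 0.9430·2.980 − 0.93 − 0.98 = 0.900.

0.900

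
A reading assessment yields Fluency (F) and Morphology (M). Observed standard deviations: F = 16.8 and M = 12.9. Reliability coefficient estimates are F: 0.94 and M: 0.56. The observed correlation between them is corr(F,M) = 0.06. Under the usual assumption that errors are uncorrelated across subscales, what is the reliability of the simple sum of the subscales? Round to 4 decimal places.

0.8101

Var(F+M) = 16.8² + 12.9² + 2·[16.8·12.9·0.06] = 448.65 + 26.0064 = 474.656.
Because errors are independent across components, Cov(Tᵢ,Tⱼ) = Cov(Xᵢ,Xⱼ); the off-diagonal part of the true-score variance is the same as above.
True-score variance = [16.8²·0.94 + 12.9²·0.56] + 26.0064 = 358.495 + 26.0064 = 384.502.
Reliability = 384.502 / 474.656 = 0.8101.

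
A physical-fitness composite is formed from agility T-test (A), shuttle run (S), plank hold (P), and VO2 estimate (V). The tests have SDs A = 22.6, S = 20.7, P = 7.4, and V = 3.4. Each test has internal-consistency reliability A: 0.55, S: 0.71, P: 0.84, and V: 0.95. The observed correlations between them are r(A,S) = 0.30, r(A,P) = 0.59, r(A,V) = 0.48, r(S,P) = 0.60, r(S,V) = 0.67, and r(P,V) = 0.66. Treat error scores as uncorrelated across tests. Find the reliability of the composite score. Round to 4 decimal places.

0.8055

Var(A+S+P+V) = 22.6² + 20.7² + 7.4² + 3.4² + 2·[22.6·20.7·0.30 + 22.6·7.4·0.59 + 22.6·3.4·0.48 + 20.7·7.4·0.60 + 20.7·3.4·0.67 + 7.4·3.4·0.66] = 1005.57 + 863.138 = 1868.71.
With uncorrelated errors the cross-covariances are all true-score covariance, so they carry over unchanged; only the diagonal terms shrink to ρᵢσᵢ².
True-score variance = [22.6²·0.55 + 20.7²·0.71 + 7.4²·0.84 + 3.4²·0.95] + 863.138 = 642.126 + 863.138 = 1505.26.
Reliability = 1505.26 / 1868.71 = 0.8055.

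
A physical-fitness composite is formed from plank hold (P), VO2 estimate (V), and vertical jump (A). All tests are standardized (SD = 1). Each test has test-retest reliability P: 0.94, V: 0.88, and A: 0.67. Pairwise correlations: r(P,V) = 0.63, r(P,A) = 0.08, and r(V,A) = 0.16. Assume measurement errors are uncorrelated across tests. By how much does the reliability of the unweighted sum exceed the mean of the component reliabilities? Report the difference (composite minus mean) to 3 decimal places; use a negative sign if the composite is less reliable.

0.062

Var(sum) = 3 + 1.74 = 4.74; true-score variance = 2.49 + 1.74 = 4.23; composite reliability = 0.8924.
Mean component reliability = 0.8300.
Difference = 0.8924 − 0.8300 = 0.062.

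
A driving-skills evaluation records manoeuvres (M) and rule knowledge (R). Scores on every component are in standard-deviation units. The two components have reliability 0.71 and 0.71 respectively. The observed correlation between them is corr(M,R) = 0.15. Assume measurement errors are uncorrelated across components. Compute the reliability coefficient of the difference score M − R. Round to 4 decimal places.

0.6588

Var(M−R) = 1 + 1 − 2·0.15 = 2 − 0.3 = 1.7.
Under uncorrelated errors the observed covariances equal the true-score covariances, so only the own-variance terms attenuate.
True-score variance = [0.71 + 0.71] − 0.3 = 1.42 − 0.3 = 1.12.
Reliability = 1.12 / 1.7 = 0.6588.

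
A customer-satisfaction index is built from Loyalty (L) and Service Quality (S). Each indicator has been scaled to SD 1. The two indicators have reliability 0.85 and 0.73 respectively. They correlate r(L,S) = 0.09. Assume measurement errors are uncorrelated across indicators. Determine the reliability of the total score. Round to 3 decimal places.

0.807

Var(L+S) = 2 + 2·[0.09] = 2 + 0.18 = 2.18.
Because errors are independent across components, Cov(Tᵢ,Tⱼ) = Cov(Xᵢ,Xⱼ); the off-diagonal part of the true-score variance is the same as above.
True-score variance = [0.85 + 0.73] + 0.18 = 1.58 + 0.18 = 1.76.
Reliability = 1.76 / 2.18 = 0.807.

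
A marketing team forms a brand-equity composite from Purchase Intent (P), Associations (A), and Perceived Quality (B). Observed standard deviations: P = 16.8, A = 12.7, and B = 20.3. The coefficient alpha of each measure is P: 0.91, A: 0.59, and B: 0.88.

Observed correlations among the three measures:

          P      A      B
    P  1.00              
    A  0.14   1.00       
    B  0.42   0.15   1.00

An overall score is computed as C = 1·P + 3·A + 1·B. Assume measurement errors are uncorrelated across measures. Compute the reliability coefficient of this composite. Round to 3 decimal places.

0.764

Var(C) = 16.8² + 3²·12.7² + 20.3² + 2·[3·16.8·12.7·0.14 + 16.8·20.3·0.42 + 3·12.7·20.3·0.15] = 2145.94 + 697.725 = 2843.66.
Under uncorrelated errors the observed covariances equal the true-score covariances, so only the own-variance terms attenuate.
True-score variance = [16.8²·0.91 + 3²·12.7²·0.59 + 20.3²·0.88] + 697.725 = 1475.93 + 697.725 = 2173.65.
Reliability = 2173.65 / 2843.66 = 0.764.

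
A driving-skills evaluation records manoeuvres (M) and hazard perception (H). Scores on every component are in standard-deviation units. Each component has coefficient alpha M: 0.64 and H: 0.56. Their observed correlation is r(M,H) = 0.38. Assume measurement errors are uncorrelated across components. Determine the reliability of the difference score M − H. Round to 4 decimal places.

Var(M−H) = 1 + 1 − 2·0.38 = 2 − 0.76 = 1.24.
Under uncorrelated errors the observed covariances equal the true-score covariances, so only the own-variance terms attenuate.
True-score variance = [0.64 + 0.56] − 0.76 = 1.2 − 0.76 = 0.44.
Reliability = 0.44 / 1.24 = 0.3548.

0.3548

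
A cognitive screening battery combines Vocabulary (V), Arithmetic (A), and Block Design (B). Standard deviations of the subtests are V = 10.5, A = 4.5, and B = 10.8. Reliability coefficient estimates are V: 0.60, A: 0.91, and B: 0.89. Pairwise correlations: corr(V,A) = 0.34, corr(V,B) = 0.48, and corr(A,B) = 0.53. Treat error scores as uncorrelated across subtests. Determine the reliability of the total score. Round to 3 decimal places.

Var(V+A+B) = 10.5² + 4.5² + 10.8² + 2·[10.5·4.5·0.34 + 10.5·10.8·0.48 + 4.5·10.8·0.53] = 247.14 + 192.51 = 439.65.
Because errors are independent across components, Cov(Tᵢ,Tⱼ) = Cov(Xᵢ,Xⱼ); the off-diagonal part of the true-score variance is the same as above.
True-score variance = [10.5²·0.60 + 4.5²·0.91 + 10.8²·0.89] + 192.51 = 188.387 + 192.51 = 380.897.
Reliability = 380.897 / 439.65 = 0.866.

0.866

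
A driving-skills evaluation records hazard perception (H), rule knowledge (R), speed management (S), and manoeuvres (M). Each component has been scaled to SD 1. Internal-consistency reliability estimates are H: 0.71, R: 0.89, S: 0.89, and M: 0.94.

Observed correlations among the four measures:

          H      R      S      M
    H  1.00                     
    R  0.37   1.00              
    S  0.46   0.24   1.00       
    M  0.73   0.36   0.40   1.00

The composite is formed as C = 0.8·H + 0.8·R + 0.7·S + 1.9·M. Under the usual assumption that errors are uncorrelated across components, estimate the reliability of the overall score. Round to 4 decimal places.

Var(C) = 0.8² + 0.8² + 0.7² + 1.9² + 2·[0.64·0.37 + 0.56·0.46 + 1.52·0.73 + 0.56·0.24 + 1.52·0.36 + 1.33·0.40] = 5.38 + 5.6352 = 11.0152.
Because errors are independent across components, Cov(Tᵢ,Tⱼ) = Cov(Xᵢ,Xⱼ); the off-diagonal part of the true-score variance is the same as above.
True-score variance = [0.8²·0.71 + 0.8²·0.89 + 0.7²·0.89 + 1.9²·0.94] + 5.6352 = 4.8535 + 5.6352 = 10.4887.
Reliability = 10.4887 / 11.0152 = 0.9522.

0.9522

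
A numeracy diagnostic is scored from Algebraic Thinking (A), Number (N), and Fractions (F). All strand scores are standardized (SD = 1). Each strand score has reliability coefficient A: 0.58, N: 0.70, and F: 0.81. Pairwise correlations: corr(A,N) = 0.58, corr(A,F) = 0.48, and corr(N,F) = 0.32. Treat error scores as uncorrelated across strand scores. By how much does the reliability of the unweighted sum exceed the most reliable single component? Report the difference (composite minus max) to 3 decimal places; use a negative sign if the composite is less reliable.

0.032

Var(sum) = 3 + 2.76 = 5.76; true-score variance = 2.09 + 2.76 = 4.85; composite reliability = 0.8420.
Max component reliability = 0.8100.
Difference = 0.8420 − 0.8100 = 0.032.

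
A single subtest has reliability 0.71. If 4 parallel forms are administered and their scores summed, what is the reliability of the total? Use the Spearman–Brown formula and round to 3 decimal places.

0.907

ρ_k = kρ / (1 + (k−1)ρ) = 4·0.71 / (1 + 3·0.71) = 2.840 / 3.130 = 0.907.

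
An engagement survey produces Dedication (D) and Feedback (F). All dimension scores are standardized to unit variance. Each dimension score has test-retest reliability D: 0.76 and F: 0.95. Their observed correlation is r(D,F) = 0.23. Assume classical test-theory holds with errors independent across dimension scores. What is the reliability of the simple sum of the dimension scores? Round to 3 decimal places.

0.882

Var(D+F) = 2 + 2·[0.23] = 2 + 0.46 = 2.46.
With uncorrelated errors the cross-covariances are all true-score covariance, so they carry over unchanged; only the diagonal terms shrink to ρᵢσᵢ².
True-score variance = [0.76 + 0.95] + 0.46 = 1.71 + 0.46 = 2.17.
Reliability = 2.17 / 2.46 = 0.882.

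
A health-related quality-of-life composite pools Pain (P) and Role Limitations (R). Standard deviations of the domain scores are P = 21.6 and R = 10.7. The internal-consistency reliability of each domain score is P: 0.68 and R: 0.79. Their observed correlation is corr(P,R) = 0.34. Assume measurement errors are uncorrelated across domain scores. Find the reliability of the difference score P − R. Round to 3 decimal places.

0.591

Var(P−R) = 21.6² + 10.7² − 2·21.6·10.7·0.34 = 581.05 − 157.162 = 423.888.
With uncorrelated errors the cross-covariances are all true-score covariance, so they carry over unchanged; only the diagonal terms shrink to ρᵢσᵢ².
True-score variance = [21.6²·0.68 + 10.7²·0.79] − 157.162 = 407.708 − 157.162 = 250.546.
Reliability = 250.546 / 423.888 = 0.591.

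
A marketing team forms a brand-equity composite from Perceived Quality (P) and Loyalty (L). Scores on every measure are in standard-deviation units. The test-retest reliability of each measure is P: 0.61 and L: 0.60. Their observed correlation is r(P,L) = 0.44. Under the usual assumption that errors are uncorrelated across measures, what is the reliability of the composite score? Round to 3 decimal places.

0.726

Var(P+L) = 2 + 2·[0.44] = 2 + 0.88 = 2.88.
Because errors are independent across components, Cov(Tᵢ,Tⱼ) = Cov(Xᵢ,Xⱼ); the off-diagonal part of the true-score variance is the same as above.
True-score variance = [0.61 + 0.60] + 0.88 = 1.21 + 0.88 = 2.09.
Reliability = 2.09 / 2.88 = 0.726.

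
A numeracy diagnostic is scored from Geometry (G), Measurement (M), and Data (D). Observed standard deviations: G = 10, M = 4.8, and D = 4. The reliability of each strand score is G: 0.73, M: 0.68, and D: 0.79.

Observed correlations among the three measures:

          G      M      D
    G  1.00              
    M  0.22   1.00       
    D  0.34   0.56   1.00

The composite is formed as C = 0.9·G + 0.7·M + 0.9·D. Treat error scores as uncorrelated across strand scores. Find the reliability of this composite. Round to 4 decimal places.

0.8170

Var(C) = 0.9²·10² + 0.7²·4.8² + 0.9²·4² + 2·[0.63·10·4.8·0.22 + 0.81·10·4·0.34 + 0.63·4.8·4·0.56] = 105.25 + 48.8851 = 154.135.
With uncorrelated errors the cross-covariances are all true-score covariance, so they carry over unchanged; only the diagonal terms shrink to ρᵢσᵢ².
True-score variance = [0.9²·10²·0.73 + 0.7²·4.8²·0.68 + 0.9²·4²·0.79] + 48.8851 = 77.0453 + 48.8851 = 125.93.
Reliability = 125.93 / 154.135 = 0.8170.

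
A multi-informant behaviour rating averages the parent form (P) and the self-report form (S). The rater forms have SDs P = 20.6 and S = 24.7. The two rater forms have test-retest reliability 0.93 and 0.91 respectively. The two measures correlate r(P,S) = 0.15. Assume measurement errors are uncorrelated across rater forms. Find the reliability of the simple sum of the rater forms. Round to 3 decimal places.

Var(P+S) = 20.6² + 24.7² + 2·[20.6·24.7·0.15] = 1034.45 + 152.646 = 1187.1.
Because errors are independent across components, Cov(Tᵢ,Tⱼ) = Cov(Xᵢ,Xⱼ); the off-diagonal part of the true-score variance is the same as above.
True-score variance = [20.6²·0.93 + 24.7²·0.91] + 152.646 = 949.837 + 152.646 = 1102.48.
Reliability = 1102.48 / 1187.1 = 0.929.

0.929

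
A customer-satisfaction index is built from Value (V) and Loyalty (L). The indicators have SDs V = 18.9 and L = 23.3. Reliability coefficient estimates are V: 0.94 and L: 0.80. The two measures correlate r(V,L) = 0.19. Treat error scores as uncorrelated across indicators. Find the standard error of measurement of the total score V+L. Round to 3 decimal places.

Var(total) = 900.1 + 167.341 = 1067.44.
True-score variance = 770.089 + 167.341 = 937.43, so reliability = 0.8782.
Error variance = 1067.44 − 937.43 = 130.011; SEM = √130.011 = 11.402.

11.402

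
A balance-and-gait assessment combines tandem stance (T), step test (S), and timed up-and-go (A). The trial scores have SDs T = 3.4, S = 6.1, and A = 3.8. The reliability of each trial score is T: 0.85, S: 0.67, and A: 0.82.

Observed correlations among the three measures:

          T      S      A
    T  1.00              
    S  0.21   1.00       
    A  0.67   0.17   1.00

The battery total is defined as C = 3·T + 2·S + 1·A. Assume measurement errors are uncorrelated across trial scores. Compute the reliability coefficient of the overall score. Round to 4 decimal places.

0.8262

Var(C) = 3²·3.4² + 2²·6.1² + 3.8² + 2·[6·3.4·6.1·0.21 + 3·3.4·3.8·0.67 + 2·6.1·3.8·0.17] = 267.32 + 119.966 = 387.286.
Under uncorrelated errors the observed covariances equal the true-score covariances, so only the own-variance terms attenuate.
True-score variance = [3²·3.4²·0.85 + 2²·6.1²·0.67 + 3.8²·0.82] + 119.966 = 199.998 + 119.966 = 319.963.
Reliability = 319.963 / 387.286 = 0.8262.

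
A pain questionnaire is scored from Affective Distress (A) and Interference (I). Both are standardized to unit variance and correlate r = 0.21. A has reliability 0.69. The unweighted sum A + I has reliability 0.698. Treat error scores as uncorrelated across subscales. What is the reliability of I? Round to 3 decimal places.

Var(A+I) = 2 + 2·0.21 = 2.420.
True-score variance = ρ_A + ρ_I + 2·0.21, so 0.698 = (0.69 + ρ_I + 0.42) / 2.420.
ρ_I = 0.698·2.420 − 0.69 − 0.42 = 0.579.

0.579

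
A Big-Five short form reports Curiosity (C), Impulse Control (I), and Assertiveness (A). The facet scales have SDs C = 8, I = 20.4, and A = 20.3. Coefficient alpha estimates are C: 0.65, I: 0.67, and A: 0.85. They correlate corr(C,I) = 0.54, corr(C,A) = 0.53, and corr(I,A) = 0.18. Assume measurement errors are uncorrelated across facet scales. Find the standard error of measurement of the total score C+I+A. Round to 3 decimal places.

14.884

Var(total) = 892.25 + 497.483 = 1389.73.
True-score variance = 670.704 + 497.483 = 1168.19, so reliability = 0.8406.
Error variance = 1389.73 − 1168.19 = 221.546; SEM = √221.546 = 14.884.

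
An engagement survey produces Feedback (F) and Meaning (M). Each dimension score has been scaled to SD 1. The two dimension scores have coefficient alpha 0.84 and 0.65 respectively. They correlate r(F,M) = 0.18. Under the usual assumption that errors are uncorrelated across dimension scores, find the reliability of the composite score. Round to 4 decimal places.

0.7839

Var(F+M) = 2 + 2·[0.18] = 2 + 0.36 = 2.36.
Because errors are independent across components, Cov(Tᵢ,Tⱼ) = Cov(Xᵢ,Xⱼ); the off-diagonal part of the true-score variance is the same as above.
True-score variance = [0.84 + 0.65] + 0.36 = 1.49 + 0.36 = 1.85.
Reliability = 1.85 / 2.36 = 0.7839.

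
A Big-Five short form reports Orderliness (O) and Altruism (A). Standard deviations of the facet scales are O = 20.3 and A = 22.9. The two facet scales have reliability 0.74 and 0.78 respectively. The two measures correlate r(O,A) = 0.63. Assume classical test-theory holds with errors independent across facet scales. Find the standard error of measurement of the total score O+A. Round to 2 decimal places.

Var(total) = 936.5 + 585.736 = 1522.24.
True-score variance = 713.986 + 585.736 = 1299.72, so reliability = 0.8538.
Error variance = 1522.24 − 1299.72 = 222.514; SEM = √222.514 = 14.92.

14.92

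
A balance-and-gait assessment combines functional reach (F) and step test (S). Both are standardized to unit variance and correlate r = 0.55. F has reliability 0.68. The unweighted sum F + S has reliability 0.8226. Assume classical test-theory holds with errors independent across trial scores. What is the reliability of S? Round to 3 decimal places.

Var(F+S) = 2 + 2·0.55 = 3.100.
True-score variance = ρ_F + ρ_S + 2·0.55, so 0.8226 = (0.68 + ρ_S + 1.10) / 3.100.
ρ_S = 0.8226·3.100 − 0.68 − 1.10 = 0.770.

0.770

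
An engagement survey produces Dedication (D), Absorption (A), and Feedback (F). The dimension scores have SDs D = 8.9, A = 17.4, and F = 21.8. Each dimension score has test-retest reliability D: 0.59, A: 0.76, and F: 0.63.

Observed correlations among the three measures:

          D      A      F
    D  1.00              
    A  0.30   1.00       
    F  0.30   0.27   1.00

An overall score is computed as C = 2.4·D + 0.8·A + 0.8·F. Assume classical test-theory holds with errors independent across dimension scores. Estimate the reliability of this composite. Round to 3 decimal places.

Var(C) = 2.4²·8.9² + 0.8²·17.4² + 0.8²·21.8² + 2·[1.92·8.9·17.4·0.30 + 1.92·8.9·21.8·0.30 + 0.64·17.4·21.8·0.27] = 954.17 + 533.003 = 1487.17.
With uncorrelated errors the cross-covariances are all true-score covariance, so they carry over unchanged; only the diagonal terms shrink to ρᵢσᵢ².
True-score variance = [2.4²·8.9²·0.59 + 0.8²·17.4²·0.76 + 0.8²·21.8²·0.63] + 533.003 = 608.066 + 533.003 = 1141.07.
Reliability = 1141.07 / 1487.17 = 0.767.

0.767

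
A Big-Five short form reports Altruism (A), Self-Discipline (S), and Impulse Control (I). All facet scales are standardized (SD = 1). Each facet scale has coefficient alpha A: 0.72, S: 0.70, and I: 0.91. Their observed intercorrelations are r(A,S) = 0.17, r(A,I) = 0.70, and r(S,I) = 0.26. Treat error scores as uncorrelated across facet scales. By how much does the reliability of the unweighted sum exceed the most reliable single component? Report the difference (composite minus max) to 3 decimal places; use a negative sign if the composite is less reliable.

Var(sum) = 3 + 2.26 = 5.26; true-score variance = 2.33 + 2.26 = 4.59; composite reliability = 0.8726.
Max component reliability = 0.9100.
Difference = 0.8726 − 0.9100 = -0.037.

-0.037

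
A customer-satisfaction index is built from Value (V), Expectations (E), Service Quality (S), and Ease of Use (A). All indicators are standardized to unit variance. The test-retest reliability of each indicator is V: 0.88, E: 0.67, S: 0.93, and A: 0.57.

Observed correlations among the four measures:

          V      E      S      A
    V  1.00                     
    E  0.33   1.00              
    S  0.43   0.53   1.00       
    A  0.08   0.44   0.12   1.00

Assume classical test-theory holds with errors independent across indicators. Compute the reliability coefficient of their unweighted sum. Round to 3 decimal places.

Var(V+E+S+A) = 4 + 2·[0.33 + 0.43 + 0.08 + 0.53 + 0.44 + 0.12] = 4 + 3.86 = 7.86.
Under uncorrelated errors the observed covariances equal the true-score covariances, so only the own-variance terms attenuate.
True-score variance = [0.88 + 0.67 + 0.93 + 0.57] + 3.86 = 3.05 + 3.86 = 6.91.
Reliability = 6.91 / 7.86 = 0.879.

0.879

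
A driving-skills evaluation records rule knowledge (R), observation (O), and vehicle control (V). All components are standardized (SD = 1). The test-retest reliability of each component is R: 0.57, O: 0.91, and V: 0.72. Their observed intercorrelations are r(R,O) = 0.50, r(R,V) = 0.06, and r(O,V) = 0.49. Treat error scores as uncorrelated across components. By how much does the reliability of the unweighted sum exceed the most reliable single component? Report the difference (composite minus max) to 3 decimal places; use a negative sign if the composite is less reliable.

Var(sum) = 3 + 2.1 = 5.1; true-score variance = 2.2 + 2.1 = 4.3; composite reliability = 0.8431.
Max component reliability = 0.9100.
Difference = 0.8431 − 0.9100 = -0.067.

-0.067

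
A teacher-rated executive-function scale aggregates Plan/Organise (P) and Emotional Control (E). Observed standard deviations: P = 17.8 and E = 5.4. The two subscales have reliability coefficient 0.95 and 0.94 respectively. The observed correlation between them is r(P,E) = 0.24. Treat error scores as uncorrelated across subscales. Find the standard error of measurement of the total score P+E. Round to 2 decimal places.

Var(total) = 346 + 46.1376 = 392.138.
True-score variance = 328.408 + 46.1376 = 374.546, so reliability = 0.9551.
Error variance = 392.138 − 374.546 = 17.5916; SEM = √17.5916 = 4.19.

4.19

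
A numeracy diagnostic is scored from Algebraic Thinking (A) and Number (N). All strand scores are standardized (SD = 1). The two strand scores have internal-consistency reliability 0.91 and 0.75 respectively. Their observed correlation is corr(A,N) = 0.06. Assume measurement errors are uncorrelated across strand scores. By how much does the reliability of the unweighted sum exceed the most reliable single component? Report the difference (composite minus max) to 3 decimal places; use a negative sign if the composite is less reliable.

Var(sum) = 2 + 0.12 = 2.12; true-score variance = 1.66 + 0.12 = 1.78; composite reliability = 0.8396.
Max component reliability = 0.9100.
Difference = 0.8396 − 0.9100 = -0.070.

-0.070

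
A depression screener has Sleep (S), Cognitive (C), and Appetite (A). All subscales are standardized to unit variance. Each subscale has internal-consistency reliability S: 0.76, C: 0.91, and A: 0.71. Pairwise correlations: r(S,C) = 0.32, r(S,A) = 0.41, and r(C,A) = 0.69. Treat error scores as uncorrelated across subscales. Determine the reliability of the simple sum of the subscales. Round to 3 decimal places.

Var(S+C+A) = 3 + 2·[0.32 + 0.41 + 0.69] = 3 + 2.84 = 5.84.
Because errors are independent across components, Cov(Tᵢ,Tⱼ) = Cov(Xᵢ,Xⱼ); the off-diagonal part of the true-score variance is the same as above.
True-score variance = [0.76 + 0.91 + 0.71] + 2.84 = 2.38 + 2.84 = 5.22.
Reliability = 5.22 / 5.84 = 0.894.

0.894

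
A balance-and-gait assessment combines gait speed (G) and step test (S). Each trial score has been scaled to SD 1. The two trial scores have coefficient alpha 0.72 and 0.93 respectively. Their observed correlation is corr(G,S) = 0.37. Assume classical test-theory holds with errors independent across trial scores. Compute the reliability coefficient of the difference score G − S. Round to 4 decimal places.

Var(G−S) = 1 + 1 − 2·0.37 = 2 − 0.74 = 1.26.
Because errors are independent across components, Cov(Tᵢ,Tⱼ) = Cov(Xᵢ,Xⱼ); the off-diagonal part of the true-score variance is the same as above.
True-score variance = [0.72 + 0.93] − 0.74 = 1.65 − 0.74 = 0.91.
Reliability = 0.91 / 1.26 = 0.7222.

0.7222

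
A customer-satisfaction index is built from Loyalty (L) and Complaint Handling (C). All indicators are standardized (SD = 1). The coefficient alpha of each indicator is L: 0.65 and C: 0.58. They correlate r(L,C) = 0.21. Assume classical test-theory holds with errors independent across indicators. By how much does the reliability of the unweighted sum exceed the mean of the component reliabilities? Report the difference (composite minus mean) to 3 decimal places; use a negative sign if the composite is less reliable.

Var(sum) = 2 + 0.42 = 2.42; true-score variance = 1.23 + 0.42 = 1.65; composite reliability = 0.6818.
Mean component reliability = 0.6150.
Difference = 0.6818 − 0.6150 = 0.067.

0.067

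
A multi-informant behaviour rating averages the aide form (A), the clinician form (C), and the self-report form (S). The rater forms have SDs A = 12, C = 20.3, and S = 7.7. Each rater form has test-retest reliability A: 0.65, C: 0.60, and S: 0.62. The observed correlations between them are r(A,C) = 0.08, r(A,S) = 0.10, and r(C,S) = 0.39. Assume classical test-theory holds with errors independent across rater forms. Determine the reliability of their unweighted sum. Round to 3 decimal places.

0.701

Var(A+C+S) = 12² + 20.3² + 7.7² + 2·[12·20.3·0.08 + 12·7.7·0.10 + 20.3·7.7·0.39] = 615.38 + 179.378 = 794.758.
Under uncorrelated errors the observed covariances equal the true-score covariances, so only the own-variance terms attenuate.
True-score variance = [12²·0.65 + 20.3²·0.60 + 7.7²·0.62] + 179.378 = 377.614 + 179.378 = 556.992.
Reliability = 556.992 / 794.758 = 0.701.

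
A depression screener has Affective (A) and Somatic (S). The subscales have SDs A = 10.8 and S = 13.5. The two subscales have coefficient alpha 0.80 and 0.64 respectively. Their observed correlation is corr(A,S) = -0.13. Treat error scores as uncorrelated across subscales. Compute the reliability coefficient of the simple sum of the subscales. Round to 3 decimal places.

0.659

Var(A+S) = 10.8² + 13.5² + 2·[10.8·13.5·(-0.13)] = 298.89 − 37.908 = 260.982.
Because errors are independent across components, Cov(Tᵢ,Tⱼ) = Cov(Xᵢ,Xⱼ); the off-diagonal part of the true-score variance is the same as above.
True-score variance = [10.8²·0.80 + 13.5²·0.64] − 37.908 = 209.952 − 37.908 = 172.044.
Reliability = 172.044 / 260.982 = 0.659.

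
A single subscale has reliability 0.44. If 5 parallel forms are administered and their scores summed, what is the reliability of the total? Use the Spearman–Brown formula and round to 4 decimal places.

ρ_k = kρ / (1 + (k−1)ρ) = 5·0.44 / (1 + 4·0.44) = 2.200 / 2.760 = 0.7971.

0.7971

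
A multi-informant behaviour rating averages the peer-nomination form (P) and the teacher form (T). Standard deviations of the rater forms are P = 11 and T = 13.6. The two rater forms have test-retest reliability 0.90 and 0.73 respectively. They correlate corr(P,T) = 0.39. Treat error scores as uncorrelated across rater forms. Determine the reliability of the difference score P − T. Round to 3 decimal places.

Var(P−T) = 11² + 13.6² − 2·11·13.6·0.39 = 305.96 − 116.688 = 189.272.
With uncorrelated errors the cross-covariances are all true-score covariance, so they carry over unchanged; only the diagonal terms shrink to ρᵢσᵢ².
True-score variance = [11²·0.90 + 13.6²·0.73] − 116.688 = 243.921 − 116.688 = 127.233.
Reliability = 127.233 / 189.272 = 0.672.

0.672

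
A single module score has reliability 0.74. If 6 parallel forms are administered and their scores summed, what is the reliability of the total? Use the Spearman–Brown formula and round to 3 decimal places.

ρ_k = kρ / (1 + (k−1)ρ) = 6·0.74 / (1 + 5·0.74) = 4.440 / 4.700 = 0.945.

0.945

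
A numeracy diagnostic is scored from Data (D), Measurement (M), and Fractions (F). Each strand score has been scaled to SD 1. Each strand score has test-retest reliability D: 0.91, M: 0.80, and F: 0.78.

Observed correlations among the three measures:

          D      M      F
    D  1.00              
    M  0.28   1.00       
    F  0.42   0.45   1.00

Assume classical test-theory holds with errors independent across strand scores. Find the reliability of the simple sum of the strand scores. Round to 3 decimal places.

0.904

Var(D+M+F) = 3 + 2·[0.28 + 0.42 + 0.45] = 3 + 2.3 = 5.3.
Because errors are independent across components, Cov(Tᵢ,Tⱼ) = Cov(Xᵢ,Xⱼ); the off-diagonal part of the true-score variance is the same as above.
True-score variance = [0.91 + 0.80 + 0.78] + 2.3 = 2.49 + 2.3 = 4.79.
Reliability = 4.79 / 5.3 = 0.904.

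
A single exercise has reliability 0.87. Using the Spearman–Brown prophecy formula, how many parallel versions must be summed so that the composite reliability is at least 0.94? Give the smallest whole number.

k ≥ ρ*(1−ρ₁)/(ρ₁(1−ρ*)) = 0.94·0.13 / (0.87·0.06) = 2.341.
Smallest integer k = 3.

3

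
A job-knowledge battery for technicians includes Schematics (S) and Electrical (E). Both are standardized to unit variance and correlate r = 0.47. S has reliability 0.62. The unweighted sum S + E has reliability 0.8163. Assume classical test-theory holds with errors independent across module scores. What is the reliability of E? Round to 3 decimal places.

0.840

Var(S+E) = 2 + 2·0.47 = 2.940.
True-score variance = ρ_S + ρ_E + 2·0.47, so 0.8163 = (0.62 + ρ_E + 0.94) / 2.940.
ρ_E = 0.8163·2.940 − 0.62 − 0.94 = 0.840.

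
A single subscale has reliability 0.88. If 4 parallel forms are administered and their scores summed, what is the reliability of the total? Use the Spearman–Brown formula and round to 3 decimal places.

ρ_k = kρ / (1 + (k−1)ρ) = 4·0.88 / (1 + 3·0.88) = 3.520 / 3.640 = 0.967.

0.967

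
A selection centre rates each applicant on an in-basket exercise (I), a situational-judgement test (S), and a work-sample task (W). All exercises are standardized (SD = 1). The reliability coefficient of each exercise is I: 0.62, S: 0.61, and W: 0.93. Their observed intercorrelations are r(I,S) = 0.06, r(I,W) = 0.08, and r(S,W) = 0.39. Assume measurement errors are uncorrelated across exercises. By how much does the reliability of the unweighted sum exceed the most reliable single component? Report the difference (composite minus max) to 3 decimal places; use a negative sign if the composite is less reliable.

-0.137

Var(sum) = 3 + 1.06 = 4.06; true-score variance = 2.16 + 1.06 = 3.22; composite reliability = 0.7931.
Max component reliability = 0.9300.
Difference = 0.7931 − 0.9300 = -0.137.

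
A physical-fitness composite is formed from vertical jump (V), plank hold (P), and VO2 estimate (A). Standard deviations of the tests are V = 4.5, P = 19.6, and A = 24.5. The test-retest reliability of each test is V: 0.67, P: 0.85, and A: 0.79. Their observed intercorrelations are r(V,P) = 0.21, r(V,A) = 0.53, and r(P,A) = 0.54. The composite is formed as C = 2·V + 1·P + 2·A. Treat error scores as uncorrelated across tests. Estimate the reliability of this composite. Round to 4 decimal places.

Var(C) = 2²·4.5² + 19.6² + 2²·24.5² + 2·[2·4.5·19.6·0.21 + 4·4.5·24.5·0.53 + 2·19.6·24.5·0.54] = 2866.16 + 1578.78 = 4444.94.
Under uncorrelated errors the observed covariances equal the true-score covariances, so only the own-variance terms attenuate.
True-score variance = [2²·4.5²·0.67 + 19.6²·0.85 + 2²·24.5²·0.79] + 1578.78 = 2277.6 + 1578.78 = 3856.38.
Reliability = 3856.38 / 4444.94 = 0.8676.

0.8676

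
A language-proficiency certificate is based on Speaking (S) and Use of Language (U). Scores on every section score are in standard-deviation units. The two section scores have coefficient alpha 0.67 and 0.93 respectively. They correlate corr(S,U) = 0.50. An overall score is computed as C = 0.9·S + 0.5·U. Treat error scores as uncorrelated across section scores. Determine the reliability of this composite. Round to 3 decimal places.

Var(C) = 0.9² + 0.5² + 2·[0.45·0.50] = 1.06 + 0.45 = 1.51.
With uncorrelated errors the cross-covariances are all true-score covariance, so they carry over unchanged; only the diagonal terms shrink to ρᵢσᵢ².
True-score variance = [0.9²·0.67 + 0.5²·0.93] + 0.45 = 0.7752 + 0.45 = 1.2252.
Reliability = 1.2252 / 1.51 = 0.811.

0.811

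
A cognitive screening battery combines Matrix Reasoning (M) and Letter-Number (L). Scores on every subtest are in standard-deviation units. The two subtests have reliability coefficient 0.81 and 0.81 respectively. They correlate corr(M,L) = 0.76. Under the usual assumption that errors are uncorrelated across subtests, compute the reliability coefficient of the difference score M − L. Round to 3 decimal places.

0.208

Var(M−L) = 1 + 1 − 2·0.76 = 2 − 1.52 = 0.48.
Because errors are independent across components, Cov(Tᵢ,Tⱼ) = Cov(Xᵢ,Xⱼ); the off-diagonal part of the true-score variance is the same as above.
True-score variance = [0.81 + 0.81] − 1.52 = 1.62 − 1.52 = 0.1.
Reliability = 0.1 / 0.48 = 0.208.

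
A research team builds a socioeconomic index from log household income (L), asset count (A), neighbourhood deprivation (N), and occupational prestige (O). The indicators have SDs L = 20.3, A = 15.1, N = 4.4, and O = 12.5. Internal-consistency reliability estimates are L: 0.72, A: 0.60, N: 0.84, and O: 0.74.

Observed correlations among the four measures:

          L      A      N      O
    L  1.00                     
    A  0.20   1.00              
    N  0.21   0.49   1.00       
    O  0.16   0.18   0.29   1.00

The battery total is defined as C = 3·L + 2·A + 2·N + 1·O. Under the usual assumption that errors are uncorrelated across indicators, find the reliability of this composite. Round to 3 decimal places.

Var(C) = 3²·20.3² + 2²·15.1² + 2²·4.4² + 12.5² + 2·[6·20.3·15.1·0.20 + 6·20.3·4.4·0.21 + 3·20.3·12.5·0.16 + 4·15.1·4.4·0.49 + 2·15.1·12.5·0.18 + 2·4.4·12.5·0.29] = 4854.54 + 1664.5 = 6519.04.
Because errors are independent across components, Cov(Tᵢ,Tⱼ) = Cov(Xᵢ,Xⱼ); the off-diagonal part of the true-score variance is the same as above.
True-score variance = [3²·20.3²·0.72 + 2²·15.1²·0.60 + 2²·4.4²·0.84 + 12.5²·0.74] + 1664.5 = 3398.24 + 1664.5 = 5062.75.
Reliability = 5062.75 / 6519.04 = 0.777.

0.777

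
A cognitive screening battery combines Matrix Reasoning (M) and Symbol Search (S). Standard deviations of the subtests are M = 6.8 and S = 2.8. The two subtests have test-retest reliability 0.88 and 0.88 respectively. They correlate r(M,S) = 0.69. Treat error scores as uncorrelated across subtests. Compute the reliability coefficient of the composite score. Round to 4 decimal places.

Var(M+S) = 6.8² + 2.8² + 2·[6.8·2.8·0.69] = 54.08 + 26.2752 = 80.3552.
With uncorrelated errors the cross-covariances are all true-score covariance, so they carry over unchanged; only the diagonal terms shrink to ρᵢσᵢ².
True-score variance = [6.8²·0.88 + 2.8²·0.88] + 26.2752 = 47.5904 + 26.2752 = 73.8656.
Reliability = 73.8656 / 80.3552 = 0.9192.

0.9192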